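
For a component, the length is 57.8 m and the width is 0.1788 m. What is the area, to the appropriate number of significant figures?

area = 57.8 m × 0.1788 m = 10.33464 m².
57.8 has 3 significant figures; 0.1788 has 4.
Division/multiplication keeps the fewest: 3 significant figures.
Rounded: 10.3 m².

10.3 m²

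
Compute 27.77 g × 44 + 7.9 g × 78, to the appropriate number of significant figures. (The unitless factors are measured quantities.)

1.8 × 10^3 g

27.77 × 44 = 1221.88 → 1.2 × 10^3 g (2 s.f., last digit at the 10^2 place).
7.9 × 78 = 616.2 → 6.2 × 10^2 g (2 s.f., last digit at the 10^1 place).
Sum: 1838.08 g; keep the coarser place, 10^2.
Result: 1.8 × 10^3 g.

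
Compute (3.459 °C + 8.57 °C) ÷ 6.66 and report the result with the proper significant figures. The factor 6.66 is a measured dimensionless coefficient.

1.81 °C

3.459 °C + 8.57 °C = 12.029 °C; the sum is limited to 2 decimal places (4 s.f.).
Carrying full precision, 12.029 ÷ 6.66 = 1.80615615616… °C; 6.66 has 3 s.f., so the result keeps min(4, 3) = 3 s.f.
Rounded to 3 significant figures: 1.81 °C.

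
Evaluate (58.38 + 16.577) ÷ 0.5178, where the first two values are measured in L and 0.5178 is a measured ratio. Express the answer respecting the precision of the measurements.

58.38 L + 16.577 L = 74.957 L; the sum is limited to 2 decimal places (4 s.f.).
Carrying full precision, 74.957 ÷ 0.5178 = 144.760525299… L; 0.5178 has 4 s.f., so the result keeps min(4, 4) = 4 s.f.
Rounded to 4 significant figures: 144.8 L.

144.8 L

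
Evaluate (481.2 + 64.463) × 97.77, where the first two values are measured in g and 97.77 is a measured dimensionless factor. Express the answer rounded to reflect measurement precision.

5.335 × 10^4 g

481.2 g + 64.463 g = 545.663 g; the sum is limited to 1 decimal place (4 s.f.).
Carrying full precision, 545.663 × 97.77 = 53349.47151 g; 97.77 has 4 s.f., so the result keeps min(4, 4) = 4 s.f.
Rounded to 4 significant figures: 5.335 × 10^4 g.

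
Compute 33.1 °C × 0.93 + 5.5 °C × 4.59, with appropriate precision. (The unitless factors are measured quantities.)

56 °C

33.1 × 0.93 = 30.783 → 31 °C (2 s.f., last digit at the 10^0 place).
5.5 × 4.59 = 25.245 → 25 °C (2 s.f., last digit at the 10^0 place).
Sum: 56.028 °C; keep the coarser place, 10^0.
Result: 56 °C.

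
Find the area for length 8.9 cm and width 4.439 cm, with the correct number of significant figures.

area = 8.9 cm × 4.439 cm = 39.5071 cm².
8.9 has 2 significant figures; 4.439 has 4.
Division/multiplication keeps the fewest: 2 significant figures.
Rounded: 4.0 × 10^1 cm².

4.0 × 10^1 cm²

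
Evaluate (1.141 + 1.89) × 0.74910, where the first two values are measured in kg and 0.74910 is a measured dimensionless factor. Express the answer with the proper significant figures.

1.141 kg + 1.89 kg = 3.031 kg; the sum is limited to 2 decimal places (3 s.f.).
Carrying full precision, 3.031 × 0.74910 = 2.2705221 kg; 0.74910 has 5 s.f., so the result keeps min(3, 5) = 3 s.f.
Rounded to 3 significant figures: 2.27 kg.

2.27 kg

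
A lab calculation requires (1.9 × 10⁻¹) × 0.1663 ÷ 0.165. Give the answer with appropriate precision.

0.19

(1.9 × 10⁻¹) × 0.1663 ÷ 0.165 = 0.191496969697…
Multiplication/division keeps the fewest significant figures: 1.9 × 10⁻¹ → 2 s.f., 0.1663 → 4 s.f., 0.165 → 3 s.f.; limit is 2.
Rounded to 2 significant figures: 0.19.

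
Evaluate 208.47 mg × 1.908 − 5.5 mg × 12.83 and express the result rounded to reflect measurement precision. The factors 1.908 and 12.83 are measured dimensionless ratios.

208.47 × 1.908 = 397.76076 → 397.8 mg (4 s.f., last digit at the 10^-1 place).
5.5 × 12.83 = 70.565 → 71 mg (2 s.f., last digit at the 10^0 place).
Difference: 327.19576 mg; keep the coarser place, 10^0.
Result: 327 mg.

327 mg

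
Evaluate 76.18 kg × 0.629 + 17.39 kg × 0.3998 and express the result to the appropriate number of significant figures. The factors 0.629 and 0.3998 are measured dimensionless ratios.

54.9 kg

76.18 × 0.629 = 47.91722 → 47.9 kg (3 s.f., last digit at the 10^-1 place).
17.39 × 0.3998 = 6.952522 → 6.953 kg (4 s.f., last digit at the 10^-3 place).
Sum: 54.869742 kg; keep the coarser place, 10^-1.
Result: 54.9 kg.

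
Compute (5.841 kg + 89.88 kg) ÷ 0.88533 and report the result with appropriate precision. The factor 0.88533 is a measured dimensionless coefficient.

108.1 kg

5.841 kg + 89.88 kg = 95.721 kg; the sum is limited to 2 decimal places (4 s.f.).
Carrying full precision, 95.721 ÷ 0.88533 = 108.119006472… kg; 0.88533 has 5 s.f., so the result keeps min(4, 5) = 4 s.f.
Rounded to 4 significant figures: 108.1 kg.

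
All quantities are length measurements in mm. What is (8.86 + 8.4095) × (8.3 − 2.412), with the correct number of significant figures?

1.0 × 10² mm²

8.86 + 8.4095 = 17.2695, limited to 2 d.p. → 4 s.f.; 8.3 − 2.412 = 5.888, limited to 1 d.p. → 2 s.f.
Carrying full precision, 17.2695 × 5.888 = 101.682816; keep min(4, 2) = 2 s.f.
Rounded to 2 significant figures: 1.0 × 10² mm².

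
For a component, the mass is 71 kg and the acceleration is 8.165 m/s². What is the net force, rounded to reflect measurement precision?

net force = 71 kg × 8.165 m/s² = 579.715 N.
71 has 2 significant figures; 8.165 has 4.
Division/multiplication keeps the fewest: 2 significant figures.
Rounded: 5.8 × 10² N.

5.8 × 10² N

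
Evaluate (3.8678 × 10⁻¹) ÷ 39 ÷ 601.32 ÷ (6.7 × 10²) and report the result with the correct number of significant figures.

(3.8678 × 10⁻¹) ÷ 39 ÷ 601.32 ÷ (6.7 × 10²) = 2.46160831679 × 10^-8…
Multiplication/division keeps the fewest significant figures: 3.8678 × 10⁻¹ → 5 s.f., 39 → 2 s.f., 601.32 → 5 s.f., 6.7 × 10² → 2 s.f.; limit is 2.
Rounded to 2 significant figures: 2.5 × 10⁻⁸.

2.5 × 10⁻⁸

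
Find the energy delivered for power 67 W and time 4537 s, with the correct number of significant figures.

3.0 × 10^5 J

energy delivered = 67 W × 4537 s = 303979 J.
67 has 2 significant figures; 4537 has 4.
Division/multiplication keeps the fewest: 2 significant figures.
Rounded: 3.0 × 10^5 J.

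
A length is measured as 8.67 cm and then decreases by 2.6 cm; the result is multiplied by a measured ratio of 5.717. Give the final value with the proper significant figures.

8.67 cm − 2.6 cm = 6.07 cm; the difference is limited to 1 decimal place (2 s.f.).
Carrying full precision, 6.07 × 5.717 = 34.70219 cm; 5.717 has 4 s.f., so the result keeps min(2, 4) = 2 s.f.
Rounded to 2 significant figures: 35 cm.

35 cm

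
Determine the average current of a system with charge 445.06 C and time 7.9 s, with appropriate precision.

56 A

average current = 445.06 C ÷ 7.9 s = 56.3367088608… A.
445.06 has 5 significant figures; 7.9 has 2.
Division/multiplication keeps the fewest: 2 significant figures.
Rounded: 56 A.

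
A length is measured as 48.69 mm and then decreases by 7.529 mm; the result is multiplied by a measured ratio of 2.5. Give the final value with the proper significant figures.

48.69 mm − 7.529 mm = 41.161 mm; the difference is limited to 2 decimal places (4 s.f.).
Carrying full precision, 41.161 × 2.5 = 102.9025 mm; 2.5 has 2 s.f., so the result keeps min(4, 2) = 2 s.f.
Rounded to 2 significant figures: 1.0 × 10² mm.

1.0 × 10² mm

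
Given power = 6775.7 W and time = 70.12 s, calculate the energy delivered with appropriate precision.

4.751 × 10⁵ J

energy delivered = 6775.7 W × 70.12 s = 475112.084 J.
6775.7 has 5 significant figures; 70.12 has 4.
Division/multiplication keeps the fewest: 4 significant figures.
Rounded: 4.751 × 10⁵ J.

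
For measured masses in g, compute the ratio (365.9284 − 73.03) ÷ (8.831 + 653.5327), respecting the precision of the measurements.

0.44220

365.9284 − 73.03 = 292.8984, limited to 2 d.p. → 5 s.f.; 8.831 + 653.5327 = 662.3637, limited to 3 d.p. → 6 s.f.
Carrying full precision, 292.8984 ÷ 662.3637 = 0.442201769209…; keep min(5, 6) = 5 s.f.
Rounded to 5 significant figures: 0.44220.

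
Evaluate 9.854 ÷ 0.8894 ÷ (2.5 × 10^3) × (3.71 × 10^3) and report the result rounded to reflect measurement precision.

16

9.854 ÷ 0.8894 ÷ (2.5 × 10^3) × (3.71 × 10^3) = 16.4417989656…
Multiplication/division keeps the fewest significant figures: 9.854 → 4 s.f., 0.8894 → 4 s.f., 2.5 × 10^3 → 2 s.f., 3.71 × 10^3 → 3 s.f.; limit is 2.
Rounded to 2 significant figures: 16.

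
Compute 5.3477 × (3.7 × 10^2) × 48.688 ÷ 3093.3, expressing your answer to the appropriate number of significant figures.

31

5.3477 × (3.7 × 10^2) × 48.688 ÷ 3093.3 = 31.1435885663…
Multiplication/division keeps the fewest significant figures: 5.3477 → 5 s.f., 3.7 × 10^2 → 2 s.f., 48.688 → 5 s.f., 3093.3 → 5 s.f.; limit is 2.
Rounded to 2 significant figures: 31.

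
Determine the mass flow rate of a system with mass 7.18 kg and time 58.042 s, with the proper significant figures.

mass flow rate = 7.18 kg ÷ 58.042 s = 0.123703525034… kg/s.
7.18 has 3 significant figures; 58.042 has 5.
Division/multiplication keeps the fewest: 3 significant figures.
Rounded: 1.24 × 10⁻¹ kg/s.

1.24 × 10⁻¹ kg/s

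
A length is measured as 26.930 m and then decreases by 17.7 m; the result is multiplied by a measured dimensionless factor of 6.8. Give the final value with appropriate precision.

63 m

26.930 m − 17.7 m = 9.230 m; the difference is limited to 1 decimal place (2 s.f.).
Carrying full precision, 9.230 × 6.8 = 62.764 m; 6.8 has 2 s.f., so the result keeps min(2, 2) = 2 s.f.
Rounded to 2 significant figures: 63 m.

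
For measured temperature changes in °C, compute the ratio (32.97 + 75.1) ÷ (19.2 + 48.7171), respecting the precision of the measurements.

1.59

32.97 + 75.1 = 108.07, limited to 1 d.p. → 4 s.f.; 19.2 + 48.7171 = 67.9171, limited to 1 d.p. → 3 s.f.
Carrying full precision, 108.07 ÷ 67.9171 = 1.59120457146…; keep min(4, 3) = 3 s.f.
Rounded to 3 significant figures: 1.59.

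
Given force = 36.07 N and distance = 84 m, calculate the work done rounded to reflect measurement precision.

work done = 36.07 N × 84 m = 3029.88 J.
36.07 has 4 significant figures; 84 has 2.
Division/multiplication keeps the fewest: 2 significant figures.
Rounded: 3.0 × 10³ J.

3.0 × 10³ J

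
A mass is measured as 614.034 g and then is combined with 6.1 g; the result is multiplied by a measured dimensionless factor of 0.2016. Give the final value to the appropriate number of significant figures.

614.034 g + 6.1 g = 620.134 g; the sum is limited to 1 decimal place (4 s.f.).
Carrying full precision, 620.134 × 0.2016 = 125.0190144 g; 0.2016 has 4 s.f., so the result keeps min(4, 4) = 4 s.f.
Rounded to 4 significant figures: 125.0 g.

125.0 g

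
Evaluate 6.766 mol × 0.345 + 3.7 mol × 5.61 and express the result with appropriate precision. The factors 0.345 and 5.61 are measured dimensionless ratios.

23 mol

6.766 × 0.345 = 2.33427 → 2.33 mol (3 s.f., last digit at the 10^-2 place).
3.7 × 5.61 = 20.757 → 21 mol (2 s.f., last digit at the 10^0 place).
Sum: 23.09127 mol; keep the coarser place, 10^0.
Result: 23 mol.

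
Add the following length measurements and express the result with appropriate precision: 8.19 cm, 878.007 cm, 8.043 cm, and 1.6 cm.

895.8 cm

8.19 cm + 878.007 cm + 8.043 cm + 1.6 cm = 895.840 cm.
Addition/subtraction keeps the fewest decimal places: 8.19 → 2 decimal places, 878.007 → 3 decimal places, 8.043 → 3 decimal places, 1.6 → 1 decimal place; limit is 1.
Rounded to 1 decimal place: 895.8 cm.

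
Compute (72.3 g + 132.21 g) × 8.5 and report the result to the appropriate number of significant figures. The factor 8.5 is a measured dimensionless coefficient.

72.3 g + 132.21 g = 204.51 g; the sum is limited to 1 decimal place (4 s.f.).
Carrying full precision, 204.51 × 8.5 = 1738.335 g; 8.5 has 2 s.f., so the result keeps min(4, 2) = 2 s.f.
Rounded to 2 significant figures: 1.7 × 10^3 g.

1.7 × 10^3 g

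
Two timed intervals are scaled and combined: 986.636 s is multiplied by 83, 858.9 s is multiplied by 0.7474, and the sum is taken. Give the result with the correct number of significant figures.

986.636 × 83 = 81890.788 → 8.2 × 10⁴ s (2 s.f., last digit at the 10^3 place).
858.9 × 0.7474 = 641.94186 → 641.9 s (4 s.f., last digit at the 10^-1 place).
Sum: 82532.72986 s; keep the coarser place, 10^3.
Result: 8.3 × 10⁴ s.

8.3 × 10⁴ s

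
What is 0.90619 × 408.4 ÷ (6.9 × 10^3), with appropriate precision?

5.4 × 10^-2

0.90619 × 408.4 ÷ (6.9 × 10^3) = 0.0536359414493…
Multiplication/division keeps the fewest significant figures: 0.90619 → 5 s.f., 408.4 → 4 s.f., 6.9 × 10^3 → 2 s.f.; limit is 2.
Rounded to 2 significant figures: 5.4 × 10^-2.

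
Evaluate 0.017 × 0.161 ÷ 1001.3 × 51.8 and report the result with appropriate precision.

0.017 × 0.161 ÷ 1001.3 × 51.8 = 0.000141592529711…
Multiplication/division keeps the fewest significant figures: 0.017 → 2 s.f., 0.161 → 3 s.f., 1001.3 → 5 s.f., 51.8 → 3 s.f.; limit is 2.
Rounded to 2 significant figures: 1.4 × 10^-4.

1.4 × 10^-4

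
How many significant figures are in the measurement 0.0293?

3

0.0293: leading zeros are not significant.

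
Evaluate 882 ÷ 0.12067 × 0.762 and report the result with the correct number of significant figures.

882 ÷ 0.12067 × 0.762 = 5569.60304964…
Multiplication/division keeps the fewest significant figures: 882 → 3 s.f., 0.12067 → 5 s.f., 0.762 → 3 s.f.; limit is 3.
Rounded to 3 significant figures: 5.57 × 10³.

5.57 × 10³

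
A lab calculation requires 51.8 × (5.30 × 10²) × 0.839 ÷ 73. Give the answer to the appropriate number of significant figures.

3.2 × 10²

51.8 × (5.30 × 10²) × 0.839 ÷ 73 = 315.532958904…
Multiplication/division keeps the fewest significant figures: 51.8 → 3 s.f., 5.30 × 10² → 3 s.f., 0.839 → 3 s.f., 73 → 2 s.f.; limit is 2.
Rounded to 2 significant figures: 3.2 × 10².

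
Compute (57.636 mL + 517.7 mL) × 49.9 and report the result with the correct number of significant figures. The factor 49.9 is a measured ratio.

2.87 × 10⁴ mL

57.636 mL + 517.7 mL = 575.336 mL; the sum is limited to 1 decimal place (4 s.f.).
Carrying full precision, 575.336 × 49.9 = 28709.2664 mL; 49.9 has 3 s.f., so the result keeps min(4, 3) = 3 s.f.
Rounded to 3 significant figures: 2.87 × 10⁴ mL.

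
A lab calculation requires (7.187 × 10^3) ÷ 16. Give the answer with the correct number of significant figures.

4.5 × 10^2

(7.187 × 10^3) ÷ 16 = 449.1875
Multiplication/division keeps the fewest significant figures: 7.187 × 10^3 → 4 s.f., 16 → 2 s.f.; limit is 2.
Rounded to 2 significant figures: 4.5 × 10^2.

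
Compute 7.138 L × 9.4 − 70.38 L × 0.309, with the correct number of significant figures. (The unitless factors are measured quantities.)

7.138 × 9.4 = 67.0972 → 67 L (2 s.f., last digit at the 10^0 place).
70.38 × 0.309 = 21.74742 → 21.7 L (3 s.f., last digit at the 10^-1 place).
Difference: 45.34978 L; keep the coarser place, 10^0.
Result: 45 L.

45 L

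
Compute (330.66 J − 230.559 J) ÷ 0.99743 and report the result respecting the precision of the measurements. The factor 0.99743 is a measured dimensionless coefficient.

330.66 J − 230.559 J = 100.101 J; the difference is limited to 2 decimal places (5 s.f.).
Carrying full precision, 100.101 ÷ 0.99743 = 100.358922431… J; 0.99743 has 5 s.f., so the result keeps min(5, 5) = 5 s.f.
Rounded to 5 significant figures: 100.36 J.

100.36 J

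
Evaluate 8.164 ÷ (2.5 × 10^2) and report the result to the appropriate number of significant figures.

8.164 ÷ (2.5 × 10^2) = 0.032656
Multiplication/division keeps the fewest significant figures: 8.164 → 4 s.f., 2.5 × 10^2 → 2 s.f.; limit is 2.
Rounded to 2 significant figures: 0.033.

0.033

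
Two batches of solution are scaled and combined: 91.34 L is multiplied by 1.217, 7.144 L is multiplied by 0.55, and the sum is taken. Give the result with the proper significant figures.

115.1 L

91.34 × 1.217 = 111.16078 → 111.2 L (4 s.f., last digit at the 10^-1 place).
7.144 × 0.55 = 3.9292 → 3.9 L (2 s.f., last digit at the 10^-1 place).
Sum: 115.08998 L; keep the coarser place, 10^-1.
Result: 115.1 L.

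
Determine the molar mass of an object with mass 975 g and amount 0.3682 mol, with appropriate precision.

molar mass = 975 g ÷ 0.3682 mol = 2648.01738186… g/mol.
975 has 3 significant figures; 0.3682 has 4.
Division/multiplication keeps the fewest: 3 significant figures.
Rounded: 2.65 × 10³ g/mol.

2.65 × 10³ g/mol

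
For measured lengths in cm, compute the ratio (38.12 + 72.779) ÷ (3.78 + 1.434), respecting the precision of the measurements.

38.12 + 72.779 = 110.899, limited to 2 d.p. → 5 s.f.; 3.78 + 1.434 = 5.214, limited to 2 d.p. → 3 s.f.
Carrying full precision, 110.899 ÷ 5.214 = 21.2694668201…; keep min(5, 3) = 3 s.f.
Rounded to 3 significant figures: 21.3.

21.3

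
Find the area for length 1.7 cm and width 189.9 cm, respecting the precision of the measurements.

3.2 × 10^2 cm²

area = 1.7 cm × 189.9 cm = 322.83 cm².
1.7 has 2 significant figures; 189.9 has 4.
Division/multiplication keeps the fewest: 2 significant figures.
Rounded: 3.2 × 10^2 cm².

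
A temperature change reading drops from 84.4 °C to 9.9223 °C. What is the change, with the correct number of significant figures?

74.5 °C

84.4 °C − 9.9223 °C = 74.4777 °C.
Addition/subtraction keeps the fewest decimal places: 84.4 → 1 decimal place, 9.9223 → 4 decimal places; limit is 1.
Rounded to 1 decimal place: 74.5 °C.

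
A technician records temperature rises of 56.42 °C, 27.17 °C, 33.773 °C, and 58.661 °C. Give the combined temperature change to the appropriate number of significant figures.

56.42 °C + 27.17 °C + 33.773 °C + 58.661 °C = 176.024 °C.
Addition/subtraction keeps the fewest decimal places: 56.42 → 2 decimal places, 27.17 → 2 decimal places, 33.773 → 3 decimal places, 58.661 → 3 decimal places; limit is 2.
Rounded to 2 decimal places: 176.02 °C.

176.02 °C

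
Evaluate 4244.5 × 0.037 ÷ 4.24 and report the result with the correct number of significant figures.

37

4244.5 × 0.037 ÷ 4.24 = 37.0392688679…
Multiplication/division keeps the fewest significant figures: 4244.5 → 5 s.f., 0.037 → 2 s.f., 4.24 → 3 s.f.; limit is 2.
Rounded to 2 significant figures: 37.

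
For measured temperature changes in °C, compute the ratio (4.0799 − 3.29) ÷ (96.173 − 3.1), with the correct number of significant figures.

4.0799 − 3.29 = 0.7899, limited to 2 d.p. → 2 s.f.; 96.173 − 3.1 = 93.073, limited to 1 d.p. → 3 s.f.
Carrying full precision, 0.7899 ÷ 93.073 = 0.00848688663737…; keep min(2, 3) = 2 s.f.
Rounded to 2 significant figures: 0.0085.

0.0085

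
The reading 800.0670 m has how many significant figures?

800.0670: trailing zeros after a decimal point are significant; zeros between nonzero digits are significant.

7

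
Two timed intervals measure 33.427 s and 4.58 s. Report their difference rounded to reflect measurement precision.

33.427 s − 4.58 s = 28.847 s.
Addition/subtraction keeps the fewest decimal places: 33.427 → 3 decimal places, 4.58 → 2 decimal places; limit is 2.
Rounded to 2 decimal places: 28.85 s.

28.85 s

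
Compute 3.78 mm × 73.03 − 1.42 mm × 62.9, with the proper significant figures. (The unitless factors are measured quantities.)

3.78 × 73.03 = 276.0534 → 276 mm (3 s.f., last digit at the 10^0 place).
1.42 × 62.9 = 89.318 → 89.3 mm (3 s.f., last digit at the 10^-1 place).
Difference: 186.7354 mm; keep the coarser place, 10^0.
Result: 187 mm.

187 mm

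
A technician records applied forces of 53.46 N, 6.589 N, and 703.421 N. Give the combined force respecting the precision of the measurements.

763.47 N

53.46 N + 6.589 N + 703.421 N = 763.470 N.
Addition/subtraction keeps the fewest decimal places: 53.46 → 2 decimal places, 6.589 → 3 decimal places, 703.421 → 3 decimal places; limit is 2.
Rounded to 2 decimal places: 763.47 N.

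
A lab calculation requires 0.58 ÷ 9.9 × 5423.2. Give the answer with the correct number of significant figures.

0.58 ÷ 9.9 × 5423.2 = 317.722828283…
Multiplication/division keeps the fewest significant figures: 0.58 → 2 s.f., 9.9 → 2 s.f., 5423.2 → 5 s.f.; limit is 2.
Rounded to 2 significant figures: 3.2 × 10^2.

3.2 × 10^2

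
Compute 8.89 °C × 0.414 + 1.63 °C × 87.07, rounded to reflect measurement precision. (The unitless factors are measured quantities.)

8.89 × 0.414 = 3.68046 → 3.68 °C (3 s.f., last digit at the 10^-2 place).
1.63 × 87.07 = 141.9241 → 1.42 × 10^2 °C (3 s.f., last digit at the 10^0 place).
Sum: 145.60456 °C; keep the coarser place, 10^0.
Result: 146 °C.

146 °C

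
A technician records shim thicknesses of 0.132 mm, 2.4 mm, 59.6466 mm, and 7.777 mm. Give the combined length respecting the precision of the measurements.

0.132 mm + 2.4 mm + 59.6466 mm + 7.777 mm = 69.9556 mm.
Addition/subtraction keeps the fewest decimal places: 0.132 → 3 decimal places, 2.4 → 1 decimal place, 59.6466 → 4 decimal places, 7.777 → 3 decimal places; limit is 1.
Rounded to 1 decimal place: 70.0 mm.

70.0 mm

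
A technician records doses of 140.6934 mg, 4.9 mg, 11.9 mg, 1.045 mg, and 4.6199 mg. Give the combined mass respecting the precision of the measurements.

140.6934 mg + 4.9 mg + 11.9 mg + 1.045 mg + 4.6199 mg = 163.1583 mg.
Addition/subtraction keeps the fewest decimal places: 140.6934 → 4 decimal places, 4.9 → 1 decimal place, 11.9 → 1 decimal place, 1.045 → 3 decimal places, 4.6199 → 4 decimal places; limit is 1.
Rounded to 1 decimal place: 1.632 × 10² mg.

1.632 × 10² mg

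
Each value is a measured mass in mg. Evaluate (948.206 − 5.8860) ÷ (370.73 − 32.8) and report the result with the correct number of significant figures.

2.789

948.206 − 5.8860 = 942.3200, limited to 3 d.p. → 6 s.f.; 370.73 − 32.8 = 337.93, limited to 1 d.p. → 4 s.f.
Carrying full precision, 942.3200 ÷ 337.93 = 2.78850649543…; keep min(6, 4) = 4 s.f.
Rounded to 4 significant figures: 2.789.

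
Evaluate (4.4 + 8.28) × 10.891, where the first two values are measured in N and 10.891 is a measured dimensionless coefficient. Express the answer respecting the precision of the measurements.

138 N

4.4 N + 8.28 N = 12.68 N; the sum is limited to 1 decimal place (3 s.f.).
Carrying full precision, 12.68 × 10.891 = 138.09788 N; 10.891 has 5 s.f., so the result keeps min(3, 5) = 3 s.f.
Rounded to 3 significant figures: 138 N.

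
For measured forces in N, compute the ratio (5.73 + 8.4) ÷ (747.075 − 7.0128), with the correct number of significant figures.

5.73 + 8.4 = 14.13, limited to 1 d.p. → 3 s.f.; 747.075 − 7.0128 = 740.0622, limited to 3 d.p. → 6 s.f.
Carrying full precision, 14.13 ÷ 740.0622 = 0.0190929897514…; keep min(3, 6) = 3 s.f.
Rounded to 3 significant figures: 0.0191.

0.0191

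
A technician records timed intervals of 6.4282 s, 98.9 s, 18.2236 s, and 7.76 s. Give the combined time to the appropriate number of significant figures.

6.4282 s + 98.9 s + 18.2236 s + 7.76 s = 131.3118 s.
Addition/subtraction keeps the fewest decimal places: 6.4282 → 4 decimal places, 98.9 → 1 decimal place, 18.2236 → 4 decimal places, 7.76 → 2 decimal places; limit is 1.
Rounded to 1 decimal place: 131.3 s.

131.3 s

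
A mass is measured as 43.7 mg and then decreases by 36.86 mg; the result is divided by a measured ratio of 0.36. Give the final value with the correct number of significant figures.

43.7 mg − 36.86 mg = 6.84 mg; the difference is limited to 1 decimal place (2 s.f.).
Carrying full precision, 6.84 ÷ 0.36 = 19 mg; 0.36 has 2 s.f., so the result keeps min(2, 2) = 2 s.f.
Rounded to 2 significant figures: 19 mg.

19 mg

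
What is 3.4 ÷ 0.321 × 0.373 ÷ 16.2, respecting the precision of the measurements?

3.4 ÷ 0.321 × 0.373 ÷ 16.2 = 0.243875235568…
Multiplication/division keeps the fewest significant figures: 3.4 → 2 s.f., 0.321 → 3 s.f., 0.373 → 3 s.f., 16.2 → 3 s.f.; limit is 2.
Rounded to 2 significant figures: 0.24.

0.24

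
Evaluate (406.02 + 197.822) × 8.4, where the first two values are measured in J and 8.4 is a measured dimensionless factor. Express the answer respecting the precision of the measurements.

5.1 × 10³ J

406.02 J + 197.822 J = 603.842 J; the sum is limited to 2 decimal places (5 s.f.).
Carrying full precision, 603.842 × 8.4 = 5072.2728 J; 8.4 has 2 s.f., so the result keeps min(5, 2) = 2 s.f.
Rounded to 2 significant figures: 5.1 × 10³ J.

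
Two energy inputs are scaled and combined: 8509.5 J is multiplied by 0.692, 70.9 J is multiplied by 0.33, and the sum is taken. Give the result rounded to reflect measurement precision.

8509.5 × 0.692 = 5888.574 → 5.89 × 10³ J (3 s.f., last digit at the 10^1 place).
70.9 × 0.33 = 23.397 → 23 J (2 s.f., last digit at the 10^0 place).
Sum: 5911.971 J; keep the coarser place, 10^1.
Result: 5.91 × 10³ J.

5.91 × 10³ J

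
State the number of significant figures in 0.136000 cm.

6

0.136000: leading zeros are not significant; trailing zeros after a decimal point are significant.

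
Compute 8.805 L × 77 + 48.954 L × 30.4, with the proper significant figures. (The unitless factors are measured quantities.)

2.17 × 10^3 L

8.805 × 77 = 677.985 → 6.8 × 10^2 L (2 s.f., last digit at the 10^1 place).
48.954 × 30.4 = 1488.2016 → 1.49 × 10^3 L (3 s.f., last digit at the 10^1 place).
Sum: 2166.1866 L; keep the coarser place, 10^1.
Result: 2.17 × 10^3 L.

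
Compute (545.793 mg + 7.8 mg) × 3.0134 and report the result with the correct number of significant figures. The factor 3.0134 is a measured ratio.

1668 mg

545.793 mg + 7.8 mg = 553.593 mg; the sum is limited to 1 decimal place (4 s.f.).
Carrying full precision, 553.593 × 3.0134 = 1668.1971462 mg; 3.0134 has 5 s.f., so the result keeps min(4, 5) = 4 s.f.
Rounded to 4 significant figures: 1668 mg.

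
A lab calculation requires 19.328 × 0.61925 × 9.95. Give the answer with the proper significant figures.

19.328 × 0.61925 × 9.95 = 119.0901968
Multiplication/division keeps the fewest significant figures: 19.328 → 5 s.f., 0.61925 → 5 s.f., 9.95 → 3 s.f.; limit is 3.
Rounded to 3 significant figures: 1.19 × 10^2.

1.19 × 10^2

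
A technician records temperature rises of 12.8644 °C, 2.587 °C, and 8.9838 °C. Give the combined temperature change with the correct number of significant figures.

24.435 °C

12.8644 °C + 2.587 °C + 8.9838 °C = 24.4352 °C.
Addition/subtraction keeps the fewest decimal places: 12.8644 → 4 decimal places, 2.587 → 3 decimal places, 8.9838 → 4 decimal places; limit is 3.
Rounded to 3 decimal places: 24.435 °C.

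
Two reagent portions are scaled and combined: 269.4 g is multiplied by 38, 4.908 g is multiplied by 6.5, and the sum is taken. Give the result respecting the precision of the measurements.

269.4 × 38 = 10237.2 → 1.0 × 10^4 g (2 s.f., last digit at the 10^3 place).
4.908 × 6.5 = 31.902 → 32 g (2 s.f., last digit at the 10^0 place).
Sum: 10269.102 g; keep the coarser place, 10^3.
Result: 1.0 × 10^4 g.

1.0 × 10^4 g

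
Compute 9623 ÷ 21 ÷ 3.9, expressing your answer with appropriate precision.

9623 ÷ 21 ÷ 3.9 = 117.496947497…
Multiplication/division keeps the fewest significant figures: 9623 → 4 s.f., 21 → 2 s.f., 3.9 → 2 s.f.; limit is 2.
Rounded to 2 significant figures: 1.2 × 10².

1.2 × 10²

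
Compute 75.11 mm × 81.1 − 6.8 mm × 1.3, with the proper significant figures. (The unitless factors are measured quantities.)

6.08 × 10^3 mm

75.11 × 81.1 = 6091.421 → 6.09 × 10^3 mm (3 s.f., last digit at the 10^1 place).
6.8 × 1.3 = 8.84 → 8.8 mm (2 s.f., last digit at the 10^-1 place).
Difference: 6082.581 mm; keep the coarser place, 10^1.
Result: 6.08 × 10^3 mm.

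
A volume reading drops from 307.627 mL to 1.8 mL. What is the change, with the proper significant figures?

305.8 mL

307.627 mL − 1.8 mL = 305.827 mL.
Addition/subtraction keeps the fewest decimal places: 307.627 → 3 decimal places, 1.8 → 1 decimal place; limit is 1.
Rounded to 1 decimal place: 305.8 mL.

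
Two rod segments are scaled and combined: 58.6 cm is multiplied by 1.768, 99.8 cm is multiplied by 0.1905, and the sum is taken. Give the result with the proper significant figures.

123 cm

58.6 × 1.768 = 103.6048 → 104 cm (3 s.f., last digit at the 10^0 place).
99.8 × 0.1905 = 19.0119 → 19.0 cm (3 s.f., last digit at the 10^-1 place).
Sum: 122.6167 cm; keep the coarser place, 10^0.
Result: 123 cm.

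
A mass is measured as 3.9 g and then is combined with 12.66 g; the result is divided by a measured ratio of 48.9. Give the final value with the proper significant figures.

3.9 g + 12.66 g = 16.56 g; the sum is limited to 1 decimal place (3 s.f.).
Carrying full precision, 16.56 ÷ 48.9 = 0.338650306748… g; 48.9 has 3 s.f., so the result keeps min(3, 3) = 3 s.f.
Rounded to 3 significant figures: 3.39 × 10⁻¹ g.

3.39 × 10⁻¹ g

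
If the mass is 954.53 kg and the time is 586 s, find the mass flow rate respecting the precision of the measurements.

mass flow rate = 954.53 kg ÷ 586 s = 1.62889078498… kg/s.
954.53 has 5 significant figures; 586 has 3.
Division/multiplication keeps the fewest: 3 significant figures.
Rounded: 1.63 kg/s.

1.63 kg/s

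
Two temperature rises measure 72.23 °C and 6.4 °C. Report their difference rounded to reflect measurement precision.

65.8 °C

72.23 °C − 6.4 °C = 65.83 °C.
Addition/subtraction keeps the fewest decimal places: 72.23 → 2 decimal places, 6.4 → 1 decimal place; limit is 1.
Rounded to 1 decimal place: 65.8 °C.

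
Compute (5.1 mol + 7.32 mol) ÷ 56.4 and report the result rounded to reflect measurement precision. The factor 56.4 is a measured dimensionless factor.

5.1 mol + 7.32 mol = 12.42 mol; the sum is limited to 1 decimal place (3 s.f.).
Carrying full precision, 12.42 ÷ 56.4 = 0.220212765957… mol; 56.4 has 3 s.f., so the result keeps min(3, 3) = 3 s.f.
Rounded to 3 significant figures: 0.220 mol.

0.220 mol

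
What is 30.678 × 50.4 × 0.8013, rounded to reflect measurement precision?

1.24 × 10^3

30.678 × 50.4 × 0.8013 = 1238.94698256
Multiplication/division keeps the fewest significant figures: 30.678 → 5 s.f., 50.4 → 3 s.f., 0.8013 → 4 s.f.; limit is 3.
Rounded to 3 significant figures: 1.24 × 10^3.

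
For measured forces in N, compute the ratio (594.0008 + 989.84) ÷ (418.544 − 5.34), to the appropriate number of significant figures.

594.0008 + 989.84 = 1583.8408, limited to 2 d.p. → 6 s.f.; 418.544 − 5.34 = 413.204, limited to 2 d.p. → 5 s.f.
Carrying full precision, 1583.8408 ÷ 413.204 = 3.83307228391…; keep min(6, 5) = 5 s.f.
Rounded to 5 significant figures: 3.8331.

3.8331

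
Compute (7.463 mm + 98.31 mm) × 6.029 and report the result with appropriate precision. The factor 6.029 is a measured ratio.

637.7 mm

7.463 mm + 98.31 mm = 105.773 mm; the sum is limited to 2 decimal places (5 s.f.).
Carrying full precision, 105.773 × 6.029 = 637.705417 mm; 6.029 has 4 s.f., so the result keeps min(5, 4) = 4 s.f.
Rounded to 4 significant figures: 637.7 mm.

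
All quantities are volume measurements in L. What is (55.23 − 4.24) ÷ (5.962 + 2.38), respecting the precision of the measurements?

6.11

55.23 − 4.24 = 50.99, limited to 2 d.p. → 4 s.f.; 5.962 + 2.38 = 8.342, limited to 2 d.p. → 3 s.f.
Carrying full precision, 50.99 ÷ 8.342 = 6.11244305922…; keep min(4, 3) = 3 s.f.
Rounded to 3 significant figures: 6.11.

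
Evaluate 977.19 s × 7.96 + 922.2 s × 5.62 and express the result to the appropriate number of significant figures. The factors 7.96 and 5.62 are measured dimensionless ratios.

1.296 × 10⁴ s

977.19 × 7.96 = 7778.4324 → 7.78 × 10³ s (3 s.f., last digit at the 10^1 place).
922.2 × 5.62 = 5182.764 → 5.18 × 10³ s (3 s.f., last digit at the 10^1 place).
Sum: 12961.1964 s; keep the coarser place, 10^1.
Result: 1.296 × 10⁴ s.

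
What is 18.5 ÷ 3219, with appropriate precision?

18.5 ÷ 3219 = 0.00574712643678…
Multiplication/division keeps the fewest significant figures: 18.5 → 3 s.f., 3219 → 4 s.f.; limit is 3.
Rounded to 3 significant figures: 0.00575.

0.00575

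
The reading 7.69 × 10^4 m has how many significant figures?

7.69 × 10^4: in scientific notation every digit of the coefficient is significant.

3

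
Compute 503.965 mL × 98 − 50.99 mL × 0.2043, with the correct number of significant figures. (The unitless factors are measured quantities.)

503.965 × 98 = 49388.57 → 4.9 × 10^4 mL (2 s.f., last digit at the 10^3 place).
50.99 × 0.2043 = 10.417257 → 10.42 mL (4 s.f., last digit at the 10^-2 place).
Difference: 49378.152743 mL; keep the coarser place, 10^3.
Result: 4.9 × 10^4 mL.

4.9 × 10^4 mL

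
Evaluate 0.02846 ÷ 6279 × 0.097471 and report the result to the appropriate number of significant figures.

4.418 × 10^-7

0.02846 ÷ 6279 × 0.097471 = 4.41794021341 × 10^-7…
Multiplication/division keeps the fewest significant figures: 0.02846 → 4 s.f., 6279 → 4 s.f., 0.097471 → 5 s.f.; limit is 4.
Rounded to 4 significant figures: 4.418 × 10^-7.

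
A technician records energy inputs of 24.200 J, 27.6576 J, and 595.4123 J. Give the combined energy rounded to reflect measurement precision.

24.200 J + 27.6576 J + 595.4123 J = 647.2699 J.
Addition/subtraction keeps the fewest decimal places: 24.200 → 3 decimal places, 27.6576 → 4 decimal places, 595.4123 → 4 decimal places; limit is 3.
Rounded to 3 decimal places: 647.270 J.

647.270 J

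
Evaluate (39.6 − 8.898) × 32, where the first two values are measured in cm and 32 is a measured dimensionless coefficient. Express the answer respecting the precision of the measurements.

9.8 × 10^2 cm

39.6 cm − 8.898 cm = 30.702 cm; the difference is limited to 1 decimal place (3 s.f.).
Carrying full precision, 30.702 × 32 = 982.464 cm; 32 has 2 s.f., so the result keeps min(3, 2) = 2 s.f.
Rounded to 2 significant figures: 9.8 × 10^2 cm.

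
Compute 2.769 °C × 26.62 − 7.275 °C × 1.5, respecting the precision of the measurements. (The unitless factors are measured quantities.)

2.769 × 26.62 = 73.71078 → 73.71 °C (4 s.f., last digit at the 10^-2 place).
7.275 × 1.5 = 10.9125 → 11 °C (2 s.f., last digit at the 10^0 place).
Difference: 62.79828 °C; keep the coarser place, 10^0.
Result: 63 °C.

63 °C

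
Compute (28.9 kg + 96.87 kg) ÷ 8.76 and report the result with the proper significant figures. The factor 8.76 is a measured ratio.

14.4 kg

28.9 kg + 96.87 kg = 125.77 kg; the sum is limited to 1 decimal place (4 s.f.).
Carrying full precision, 125.77 ÷ 8.76 = 14.3573059361… kg; 8.76 has 3 s.f., so the result keeps min(4, 3) = 3 s.f.
Rounded to 3 significant figures: 14.4 kg.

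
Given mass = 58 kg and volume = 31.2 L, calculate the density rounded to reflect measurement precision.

1.9 kg/L

density = 58 kg ÷ 31.2 L = 1.85897435897… kg/L.
58 has 2 significant figures; 31.2 has 3.
Division/multiplication keeps the fewest: 2 significant figures.
Rounded: 1.9 kg/L.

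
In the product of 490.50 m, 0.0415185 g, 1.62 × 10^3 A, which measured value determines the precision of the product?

490.50 m → 5 s.f.; 0.0415185 g → 6 s.f.; 1.62 × 10^3 A → 3 s.f.
The fewest is 3 significant figures, from 1.62 × 10^3 A.

1.62 × 10^3 A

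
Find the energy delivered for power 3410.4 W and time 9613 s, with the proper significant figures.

energy delivered = 3410.4 W × 9613 s = 32784175.2 J.
3410.4 has 5 significant figures; 9613 has 4.
Division/multiplication keeps the fewest: 4 significant figures.
Rounded: 3.278 × 10⁷ J.

3.278 × 10⁷ J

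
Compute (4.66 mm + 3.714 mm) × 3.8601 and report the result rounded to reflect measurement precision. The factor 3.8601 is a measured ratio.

32.3 mm

4.66 mm + 3.714 mm = 8.374 mm; the sum is limited to 2 decimal places (3 s.f.).
Carrying full precision, 8.374 × 3.8601 = 32.3244774 mm; 3.8601 has 5 s.f., so the result keeps min(3, 5) = 3 s.f.
Rounded to 3 significant figures: 32.3 mm.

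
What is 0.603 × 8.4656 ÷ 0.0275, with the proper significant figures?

186

0.603 × 8.4656 ÷ 0.0275 = 185.62752
Multiplication/division keeps the fewest significant figures: 0.603 → 3 s.f., 8.4656 → 5 s.f., 0.0275 → 3 s.f.; limit is 3.
Rounded to 3 significant figures: 186.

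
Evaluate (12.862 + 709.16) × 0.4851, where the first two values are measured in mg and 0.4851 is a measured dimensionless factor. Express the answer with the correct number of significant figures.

12.862 mg + 709.16 mg = 722.022 mg; the sum is limited to 2 decimal places (5 s.f.).
Carrying full precision, 722.022 × 0.4851 = 350.2528722 mg; 0.4851 has 4 s.f., so the result keeps min(5, 4) = 4 s.f.
Rounded to 4 significant figures: 350.3 mg.

350.3 mg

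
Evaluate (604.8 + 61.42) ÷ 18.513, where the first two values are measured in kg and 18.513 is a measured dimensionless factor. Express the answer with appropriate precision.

35.99 kg

604.8 kg + 61.42 kg = 666.22 kg; the sum is limited to 1 decimal place (4 s.f.).
Carrying full precision, 666.22 ÷ 18.513 = 35.986604008… kg; 18.513 has 5 s.f., so the result keeps min(4, 5) = 4 s.f.
Rounded to 4 significant figures: 35.99 kg.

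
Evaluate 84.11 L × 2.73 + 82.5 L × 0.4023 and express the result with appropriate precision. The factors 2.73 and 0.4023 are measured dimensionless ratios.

84.11 × 2.73 = 229.6203 → 230. L (3 s.f., last digit at the 10^0 place).
82.5 × 0.4023 = 33.18975 → 33.2 L (3 s.f., last digit at the 10^-1 place).
Sum: 262.81005 L; keep the coarser place, 10^0.
Result: 263 L.

263 L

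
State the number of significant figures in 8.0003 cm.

5

8.0003: zeros between nonzero digits are significant.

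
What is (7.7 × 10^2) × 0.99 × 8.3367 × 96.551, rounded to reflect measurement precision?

(7.7 × 10^2) × 0.99 × 8.3367 × 96.551 = 613588.016952…
Multiplication/division keeps the fewest significant figures: 7.7 × 10^2 → 2 s.f., 0.99 → 2 s.f., 8.3367 → 5 s.f., 96.551 → 5 s.f.; limit is 2.
Rounded to 2 significant figures: 6.1 × 10^5.

6.1 × 10^5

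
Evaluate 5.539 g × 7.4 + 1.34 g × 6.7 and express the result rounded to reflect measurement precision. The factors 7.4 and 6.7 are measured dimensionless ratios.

5.539 × 7.4 = 40.9886 → 41 g (2 s.f., last digit at the 10^0 place).
1.34 × 6.7 = 8.978 → 9.0 g (2 s.f., last digit at the 10^-1 place).
Sum: 49.9666 g; keep the coarser place, 10^0.
Result: 50. g.

50. g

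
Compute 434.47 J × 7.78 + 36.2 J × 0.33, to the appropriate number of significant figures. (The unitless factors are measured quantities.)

3.39 × 10^3 J

434.47 × 7.78 = 3380.1766 → 3.38 × 10^3 J (3 s.f., last digit at the 10^1 place).
36.2 × 0.33 = 11.946 → 12 J (2 s.f., last digit at the 10^0 place).
Sum: 3392.1226 J; keep the coarser place, 10^1.
Result: 3.39 × 10^3 J.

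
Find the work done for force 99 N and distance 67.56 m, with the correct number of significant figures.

work done = 99 N × 67.56 m = 6688.44 J.
99 has 2 significant figures; 67.56 has 4.
Division/multiplication keeps the fewest: 2 significant figures.
Rounded: 6.7 × 10^3 J.

6.7 × 10^3 J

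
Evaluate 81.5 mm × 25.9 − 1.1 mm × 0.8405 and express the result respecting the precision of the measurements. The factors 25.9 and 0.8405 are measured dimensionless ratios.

2.11 × 10^3 mm

81.5 × 25.9 = 2110.85 → 2.11 × 10^3 mm (3 s.f., last digit at the 10^1 place).
1.1 × 0.8405 = 0.92455 → 0.92 mm (2 s.f., last digit at the 10^-2 place).
Difference: 2109.92545 mm; keep the coarser place, 10^1.
Result: 2.11 × 10^3 mm.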